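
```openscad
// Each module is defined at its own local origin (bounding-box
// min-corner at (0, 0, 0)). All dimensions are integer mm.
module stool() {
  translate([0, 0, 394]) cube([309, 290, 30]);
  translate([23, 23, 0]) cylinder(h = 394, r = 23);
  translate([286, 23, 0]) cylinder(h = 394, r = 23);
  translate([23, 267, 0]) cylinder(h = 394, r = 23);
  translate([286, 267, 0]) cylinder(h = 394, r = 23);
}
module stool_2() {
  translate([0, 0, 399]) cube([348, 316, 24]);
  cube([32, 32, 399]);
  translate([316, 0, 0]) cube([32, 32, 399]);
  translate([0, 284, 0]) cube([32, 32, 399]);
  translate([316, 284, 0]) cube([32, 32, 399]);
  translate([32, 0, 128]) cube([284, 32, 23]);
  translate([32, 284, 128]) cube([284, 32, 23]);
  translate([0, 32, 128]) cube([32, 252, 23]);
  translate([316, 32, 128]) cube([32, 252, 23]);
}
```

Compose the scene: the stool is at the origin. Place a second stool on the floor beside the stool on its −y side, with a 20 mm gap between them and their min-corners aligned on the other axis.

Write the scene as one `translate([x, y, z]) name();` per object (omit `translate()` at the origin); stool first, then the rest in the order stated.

stool();
translate([0, -336, 0]) stool_2();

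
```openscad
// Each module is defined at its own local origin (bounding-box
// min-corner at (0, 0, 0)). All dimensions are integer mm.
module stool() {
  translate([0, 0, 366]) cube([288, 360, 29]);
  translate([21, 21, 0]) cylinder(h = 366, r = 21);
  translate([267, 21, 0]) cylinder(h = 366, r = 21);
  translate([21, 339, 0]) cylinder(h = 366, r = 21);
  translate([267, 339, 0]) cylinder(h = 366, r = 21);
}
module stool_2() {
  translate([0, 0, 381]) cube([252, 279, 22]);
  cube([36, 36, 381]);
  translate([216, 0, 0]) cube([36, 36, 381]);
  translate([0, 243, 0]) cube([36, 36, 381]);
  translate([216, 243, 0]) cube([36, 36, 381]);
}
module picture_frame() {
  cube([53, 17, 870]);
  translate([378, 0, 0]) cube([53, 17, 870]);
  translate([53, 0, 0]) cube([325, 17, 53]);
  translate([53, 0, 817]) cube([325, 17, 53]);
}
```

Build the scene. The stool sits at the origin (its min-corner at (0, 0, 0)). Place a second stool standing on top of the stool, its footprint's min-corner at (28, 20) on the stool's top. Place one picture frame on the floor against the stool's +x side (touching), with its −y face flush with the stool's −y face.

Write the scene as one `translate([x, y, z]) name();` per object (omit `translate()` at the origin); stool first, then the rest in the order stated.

stool();
translate([28, 20, 395]) stool_2();
translate([288, 0, 0]) picture_frame();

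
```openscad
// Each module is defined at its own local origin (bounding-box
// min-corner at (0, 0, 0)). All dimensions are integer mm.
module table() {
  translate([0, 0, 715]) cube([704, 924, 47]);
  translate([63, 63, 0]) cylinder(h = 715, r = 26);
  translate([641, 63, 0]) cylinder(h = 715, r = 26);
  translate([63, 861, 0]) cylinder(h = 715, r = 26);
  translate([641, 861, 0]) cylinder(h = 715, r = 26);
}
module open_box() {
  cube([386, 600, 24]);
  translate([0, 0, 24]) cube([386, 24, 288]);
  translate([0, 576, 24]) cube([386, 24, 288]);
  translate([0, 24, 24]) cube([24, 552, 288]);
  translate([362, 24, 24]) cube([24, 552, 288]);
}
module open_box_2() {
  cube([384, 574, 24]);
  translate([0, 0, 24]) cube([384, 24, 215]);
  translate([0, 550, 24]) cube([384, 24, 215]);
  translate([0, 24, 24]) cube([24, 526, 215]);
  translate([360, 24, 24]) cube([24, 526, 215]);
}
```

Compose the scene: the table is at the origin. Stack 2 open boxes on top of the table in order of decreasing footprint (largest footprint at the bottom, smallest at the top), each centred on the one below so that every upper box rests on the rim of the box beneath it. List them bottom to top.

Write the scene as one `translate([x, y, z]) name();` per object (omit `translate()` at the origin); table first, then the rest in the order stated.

table();
translate([159, 162, 762]) open_box();
translate([160, 175, 1074]) open_box_2();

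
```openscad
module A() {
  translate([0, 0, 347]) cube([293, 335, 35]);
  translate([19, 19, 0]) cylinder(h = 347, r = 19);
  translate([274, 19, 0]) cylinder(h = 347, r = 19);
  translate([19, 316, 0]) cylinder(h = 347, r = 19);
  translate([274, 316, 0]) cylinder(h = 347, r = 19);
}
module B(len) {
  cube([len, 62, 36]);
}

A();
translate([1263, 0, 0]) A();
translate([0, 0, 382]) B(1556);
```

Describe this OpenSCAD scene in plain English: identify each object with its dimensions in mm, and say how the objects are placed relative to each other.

A is a four-legged stool. The seat is a 293×335×35 mm slab whose top surface is at z = 382 mm; four round legs, each 38 mm in diameter, run from the floor (z = 0) to the underside of the seat, each leg's axis is inset half a diameter from the nearest pair of seat edges (so the leg's bounding box is flush with the corner).

B is a rectangular beam 1556 mm long (x), 62 mm deep (y), 36 mm thick (z).

The beam spans the tops of two stools placed 970 mm apart, resting at z = 382 mm.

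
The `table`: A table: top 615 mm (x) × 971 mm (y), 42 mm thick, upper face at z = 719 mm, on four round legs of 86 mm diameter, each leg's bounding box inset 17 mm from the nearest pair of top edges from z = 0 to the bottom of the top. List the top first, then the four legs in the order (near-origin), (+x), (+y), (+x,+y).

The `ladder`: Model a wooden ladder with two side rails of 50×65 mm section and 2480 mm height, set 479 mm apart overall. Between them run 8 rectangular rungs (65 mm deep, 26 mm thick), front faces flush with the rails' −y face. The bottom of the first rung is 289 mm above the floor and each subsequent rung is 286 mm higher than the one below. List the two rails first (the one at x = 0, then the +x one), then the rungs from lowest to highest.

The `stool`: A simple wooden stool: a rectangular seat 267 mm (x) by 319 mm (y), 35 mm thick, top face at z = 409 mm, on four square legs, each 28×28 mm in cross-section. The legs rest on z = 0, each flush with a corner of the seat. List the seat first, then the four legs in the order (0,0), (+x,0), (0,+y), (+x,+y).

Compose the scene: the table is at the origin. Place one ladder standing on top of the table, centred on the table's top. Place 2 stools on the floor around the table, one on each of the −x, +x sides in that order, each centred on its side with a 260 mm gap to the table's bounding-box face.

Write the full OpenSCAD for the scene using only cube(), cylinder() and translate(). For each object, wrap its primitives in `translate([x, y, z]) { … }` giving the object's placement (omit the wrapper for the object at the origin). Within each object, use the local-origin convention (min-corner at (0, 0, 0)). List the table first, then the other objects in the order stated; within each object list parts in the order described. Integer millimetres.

translate([0, 0, 677]) cube([615, 971, 42]);
translate([60, 60, 0]) cylinder(h = 677, r = 43);
translate([555, 60, 0]) cylinder(h = 677, r = 43);
translate([60, 911, 0]) cylinder(h = 677, r = 43);
translate([555, 911, 0]) cylinder(h = 677, r = 43);
translate([68, 453, 719]) {
  cube([50, 65, 2480]);
  translate([429, 0, 0]) cube([50, 65, 2480]);
  translate([50, 0, 289]) cube([379, 65, 26]);
  translate([50, 0, 575]) cube([379, 65, 26]);
  translate([50, 0, 861]) cube([379, 65, 26]);
  translate([50, 0, 1147]) cube([379, 65, 26]);
  translate([50, 0, 1433]) cube([379, 65, 26]);
  translate([50, 0, 1719]) cube([379, 65, 26]);
  translate([50, 0, 2005]) cube([379, 65, 26]);
  translate([50, 0, 2291]) cube([379, 65, 26]);
}
translate([-527, 326, 0]) {
  translate([0, 0, 374]) cube([267, 319, 35]);
  cube([28, 28, 374]);
  translate([239, 0, 0]) cube([28, 28, 374]);
  translate([0, 291, 0]) cube([28, 28, 374]);
  translate([239, 291, 0]) cube([28, 28, 374]);
}
translate([875, 326, 0]) {
  translate([0, 0, 374]) cube([267, 319, 35]);
  cube([28, 28, 374]);
  translate([239, 0, 0]) cube([28, 28, 374]);
  translate([0, 291, 0]) cube([28, 28, 374]);
  translate([239, 291, 0]) cube([28, 28, 374]);
}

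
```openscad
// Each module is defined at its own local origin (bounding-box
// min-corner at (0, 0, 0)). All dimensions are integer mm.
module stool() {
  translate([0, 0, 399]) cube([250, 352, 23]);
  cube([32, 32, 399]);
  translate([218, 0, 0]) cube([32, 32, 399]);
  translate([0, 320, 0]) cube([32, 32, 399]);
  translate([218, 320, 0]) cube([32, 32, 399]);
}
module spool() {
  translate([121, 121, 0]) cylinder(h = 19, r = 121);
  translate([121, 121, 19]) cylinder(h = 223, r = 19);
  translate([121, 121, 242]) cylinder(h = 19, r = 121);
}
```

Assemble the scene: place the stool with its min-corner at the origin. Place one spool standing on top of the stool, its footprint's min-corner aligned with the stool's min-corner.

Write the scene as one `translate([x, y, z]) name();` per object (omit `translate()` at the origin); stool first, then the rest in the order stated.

stool();
translate([0, 0, 422]) spool();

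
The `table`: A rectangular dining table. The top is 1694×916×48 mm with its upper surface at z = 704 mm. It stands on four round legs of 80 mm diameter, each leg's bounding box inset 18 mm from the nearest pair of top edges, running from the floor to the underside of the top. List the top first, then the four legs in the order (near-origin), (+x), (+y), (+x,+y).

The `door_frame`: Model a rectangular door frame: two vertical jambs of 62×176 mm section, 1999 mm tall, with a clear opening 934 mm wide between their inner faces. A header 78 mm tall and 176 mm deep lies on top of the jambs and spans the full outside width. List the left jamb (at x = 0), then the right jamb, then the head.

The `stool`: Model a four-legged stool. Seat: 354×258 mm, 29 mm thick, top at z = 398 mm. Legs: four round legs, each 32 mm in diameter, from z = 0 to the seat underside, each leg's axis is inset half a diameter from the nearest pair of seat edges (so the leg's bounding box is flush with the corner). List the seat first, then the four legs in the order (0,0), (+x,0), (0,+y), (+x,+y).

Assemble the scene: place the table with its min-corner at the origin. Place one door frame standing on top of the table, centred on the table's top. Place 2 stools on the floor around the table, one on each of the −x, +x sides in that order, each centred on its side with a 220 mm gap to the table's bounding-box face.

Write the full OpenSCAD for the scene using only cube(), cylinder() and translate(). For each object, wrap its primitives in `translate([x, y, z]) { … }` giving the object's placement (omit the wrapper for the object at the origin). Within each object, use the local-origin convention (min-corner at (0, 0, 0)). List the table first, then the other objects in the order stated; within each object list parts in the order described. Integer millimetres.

translate([0, 0, 656]) cube([1694, 916, 48]);
translate([58, 58, 0]) cylinder(h = 656, r = 40);
translate([1636, 58, 0]) cylinder(h = 656, r = 40);
translate([58, 858, 0]) cylinder(h = 656, r = 40);
translate([1636, 858, 0]) cylinder(h = 656, r = 40);
translate([318, 370, 704]) {
  cube([62, 176, 1999]);
  translate([996, 0, 0]) cube([62, 176, 1999]);
  translate([0, 0, 1999]) cube([1058, 176, 78]);
}
translate([-574, 329, 0]) {
  translate([0, 0, 369]) cube([354, 258, 29]);
  translate([16, 16, 0]) cylinder(h = 369, r = 16);
  translate([338, 16, 0]) cylinder(h = 369, r = 16);
  translate([16, 242, 0]) cylinder(h = 369, r = 16);
  translate([338, 242, 0]) cylinder(h = 369, r = 16);
}
translate([1914, 329, 0]) {
  translate([0, 0, 369]) cube([354, 258, 29]);
  translate([16, 16, 0]) cylinder(h = 369, r = 16);
  translate([338, 16, 0]) cylinder(h = 369, r = 16);
  translate([16, 242, 0]) cylinder(h = 369, r = 16);
  translate([338, 242, 0]) cylinder(h = 369, r = 16);
}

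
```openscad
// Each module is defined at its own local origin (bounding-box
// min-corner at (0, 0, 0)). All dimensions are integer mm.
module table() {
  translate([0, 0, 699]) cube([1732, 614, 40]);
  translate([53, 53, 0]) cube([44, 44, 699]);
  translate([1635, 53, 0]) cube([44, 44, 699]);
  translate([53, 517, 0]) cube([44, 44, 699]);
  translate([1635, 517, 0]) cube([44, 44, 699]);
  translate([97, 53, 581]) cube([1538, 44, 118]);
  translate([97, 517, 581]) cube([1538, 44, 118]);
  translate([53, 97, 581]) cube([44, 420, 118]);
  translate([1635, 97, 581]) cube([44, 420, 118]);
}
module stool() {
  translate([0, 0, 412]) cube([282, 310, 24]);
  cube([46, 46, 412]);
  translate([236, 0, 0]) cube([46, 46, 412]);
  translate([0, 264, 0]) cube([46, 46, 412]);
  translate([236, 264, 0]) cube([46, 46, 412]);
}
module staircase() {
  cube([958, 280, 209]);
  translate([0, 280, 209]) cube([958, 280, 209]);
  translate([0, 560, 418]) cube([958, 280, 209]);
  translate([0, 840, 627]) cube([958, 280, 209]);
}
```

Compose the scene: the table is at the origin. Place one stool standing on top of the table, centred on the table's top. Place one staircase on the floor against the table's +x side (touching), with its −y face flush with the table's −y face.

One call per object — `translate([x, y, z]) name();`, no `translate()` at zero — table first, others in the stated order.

table();
translate([725, 152, 739]) stool();
translate([1732, 0, 0]) staircase();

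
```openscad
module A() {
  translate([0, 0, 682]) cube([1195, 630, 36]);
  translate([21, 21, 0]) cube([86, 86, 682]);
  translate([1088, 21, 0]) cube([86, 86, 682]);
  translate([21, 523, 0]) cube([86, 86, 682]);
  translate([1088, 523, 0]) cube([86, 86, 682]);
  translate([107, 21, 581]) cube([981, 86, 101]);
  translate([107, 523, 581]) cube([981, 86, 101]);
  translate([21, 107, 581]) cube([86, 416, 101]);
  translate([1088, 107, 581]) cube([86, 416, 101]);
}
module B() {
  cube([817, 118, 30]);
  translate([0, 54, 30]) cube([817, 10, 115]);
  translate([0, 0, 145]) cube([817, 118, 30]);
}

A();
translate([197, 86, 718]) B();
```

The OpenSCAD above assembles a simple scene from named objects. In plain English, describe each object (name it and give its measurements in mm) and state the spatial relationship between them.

A is a rectangular dining table. The top is 1195×630×36 mm with its upper surface at z = 718 mm. It stands on four 86×86 mm square legs, each inset 21 mm from the nearest pair of top edges, running from the floor to the underside of the top. Four apron rails, 86 mm thick and 101 mm tall, run between adjacent legs with their top edges flush with the underside of the top and their outer faces flush with the legs' outer faces.

B is an I-beam lying along x, 817 mm long. Overall section height 175 mm. Two flanges 118 mm wide (y) and 30 mm thick, one on the floor and one at the top; a web 10 mm thick runs between them, centred on the flange width.

The I-beam is on top of the table.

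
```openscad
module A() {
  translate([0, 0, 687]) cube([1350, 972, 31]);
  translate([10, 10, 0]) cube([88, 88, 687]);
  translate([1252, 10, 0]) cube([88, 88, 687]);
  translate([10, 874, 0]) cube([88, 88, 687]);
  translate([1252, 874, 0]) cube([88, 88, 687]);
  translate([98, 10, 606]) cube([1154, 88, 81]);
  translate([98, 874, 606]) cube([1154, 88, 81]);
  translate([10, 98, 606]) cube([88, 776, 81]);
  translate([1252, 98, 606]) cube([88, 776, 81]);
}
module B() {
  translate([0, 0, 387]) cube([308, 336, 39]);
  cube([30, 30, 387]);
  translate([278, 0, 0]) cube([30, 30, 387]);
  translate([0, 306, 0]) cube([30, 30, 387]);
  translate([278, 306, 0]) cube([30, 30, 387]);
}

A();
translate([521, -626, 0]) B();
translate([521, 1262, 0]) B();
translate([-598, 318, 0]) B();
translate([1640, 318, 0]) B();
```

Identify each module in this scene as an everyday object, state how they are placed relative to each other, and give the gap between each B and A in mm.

A is a table. B is a stool. Four stools sit around the table at the −y, +y, −x, +x sides. The gap between each stool and the table is 290 mm.

Each stool's nearest face is 290 mm from the table's bounding box.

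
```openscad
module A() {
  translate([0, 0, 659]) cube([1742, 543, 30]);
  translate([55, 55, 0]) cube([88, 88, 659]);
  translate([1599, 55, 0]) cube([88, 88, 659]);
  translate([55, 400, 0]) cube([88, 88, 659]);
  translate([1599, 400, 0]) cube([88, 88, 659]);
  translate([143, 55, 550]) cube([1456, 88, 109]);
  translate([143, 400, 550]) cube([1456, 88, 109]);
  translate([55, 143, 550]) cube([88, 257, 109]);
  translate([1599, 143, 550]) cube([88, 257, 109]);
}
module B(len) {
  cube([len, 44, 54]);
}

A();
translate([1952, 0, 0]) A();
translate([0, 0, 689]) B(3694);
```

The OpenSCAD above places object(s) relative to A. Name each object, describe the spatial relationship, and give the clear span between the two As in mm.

Second table starts at x = 1952; first ends at x = 1742; clear span = 1952 − 1742 = 210 mm.

A is a table. B is a beam. A beam spans the tops of two tables. The clear span between the two tables is 210 mm.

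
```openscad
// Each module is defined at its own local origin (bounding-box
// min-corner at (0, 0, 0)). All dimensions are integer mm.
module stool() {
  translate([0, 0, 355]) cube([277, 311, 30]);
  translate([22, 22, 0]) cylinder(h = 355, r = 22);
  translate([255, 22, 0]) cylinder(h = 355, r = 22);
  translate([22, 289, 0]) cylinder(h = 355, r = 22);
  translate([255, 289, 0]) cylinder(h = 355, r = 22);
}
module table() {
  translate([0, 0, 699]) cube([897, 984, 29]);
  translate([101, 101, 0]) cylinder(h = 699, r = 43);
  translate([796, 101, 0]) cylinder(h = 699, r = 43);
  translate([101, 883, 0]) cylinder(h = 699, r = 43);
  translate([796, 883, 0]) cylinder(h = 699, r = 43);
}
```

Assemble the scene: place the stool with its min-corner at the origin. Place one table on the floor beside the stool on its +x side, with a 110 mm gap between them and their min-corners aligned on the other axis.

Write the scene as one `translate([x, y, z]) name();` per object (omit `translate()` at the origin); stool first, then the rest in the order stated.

stool();
translate([387, 0, 0]) table();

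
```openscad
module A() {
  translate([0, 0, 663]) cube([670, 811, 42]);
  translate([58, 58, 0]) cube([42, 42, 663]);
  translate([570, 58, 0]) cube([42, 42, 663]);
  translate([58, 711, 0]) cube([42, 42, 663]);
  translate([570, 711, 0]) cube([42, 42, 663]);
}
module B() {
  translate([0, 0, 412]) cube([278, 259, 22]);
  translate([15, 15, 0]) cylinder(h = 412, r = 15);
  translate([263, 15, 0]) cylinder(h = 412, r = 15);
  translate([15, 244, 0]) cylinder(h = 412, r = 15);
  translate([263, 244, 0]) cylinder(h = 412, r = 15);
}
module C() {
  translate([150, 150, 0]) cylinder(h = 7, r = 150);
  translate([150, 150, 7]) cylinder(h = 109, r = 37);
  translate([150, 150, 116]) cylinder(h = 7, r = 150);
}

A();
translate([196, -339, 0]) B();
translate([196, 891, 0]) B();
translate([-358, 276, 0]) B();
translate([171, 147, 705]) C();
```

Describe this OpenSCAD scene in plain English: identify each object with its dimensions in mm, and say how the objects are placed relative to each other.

A is a table: top 670 mm (x) × 811 mm (y), 42 mm thick, upper face at z = 705 mm, on four 42×42 mm square legs, each inset 58 mm from the nearest pair of top edges, running from z = 0 to the bottom of the top.

B is a four-legged stool. The seat is a 278×259×22 mm slab whose top surface is at z = 434 mm; four round legs, each 30 mm in diameter, run from the floor (z = 0) to the underside of the seat, each leg's axis is inset half a diameter from the nearest pair of seat edges (so the leg's bounding box is flush with the corner).

C is a spool: two coaxial disc flanges of radius 150 mm and thickness 7 mm, joined by a core cylinder of radius 37 mm and height 109 mm. The lower flange rests on z = 0 and the three cylinders share a vertical axis.

Three stools sit around the table at the −y, +y, −x sides. The spool is on top of the table.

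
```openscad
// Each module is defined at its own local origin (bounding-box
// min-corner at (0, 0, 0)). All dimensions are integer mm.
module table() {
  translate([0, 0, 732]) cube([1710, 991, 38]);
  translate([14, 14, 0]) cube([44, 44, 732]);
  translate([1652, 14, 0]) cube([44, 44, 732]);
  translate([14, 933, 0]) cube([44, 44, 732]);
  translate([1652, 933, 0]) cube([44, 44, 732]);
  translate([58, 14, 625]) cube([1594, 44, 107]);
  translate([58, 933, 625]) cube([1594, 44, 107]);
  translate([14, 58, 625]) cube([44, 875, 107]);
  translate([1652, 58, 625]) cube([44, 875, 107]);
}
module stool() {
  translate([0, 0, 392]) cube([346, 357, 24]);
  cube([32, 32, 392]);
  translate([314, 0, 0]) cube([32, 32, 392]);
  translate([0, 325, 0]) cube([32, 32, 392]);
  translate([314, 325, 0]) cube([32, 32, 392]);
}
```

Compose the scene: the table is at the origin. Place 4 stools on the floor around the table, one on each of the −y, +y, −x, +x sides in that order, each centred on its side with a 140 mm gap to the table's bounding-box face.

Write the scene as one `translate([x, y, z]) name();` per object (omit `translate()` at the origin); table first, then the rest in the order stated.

table();
translate([682, -497, 0]) stool();
translate([682, 1131, 0]) stool();
translate([-486, 317, 0]) stool();
translate([1850, 317, 0]) stool();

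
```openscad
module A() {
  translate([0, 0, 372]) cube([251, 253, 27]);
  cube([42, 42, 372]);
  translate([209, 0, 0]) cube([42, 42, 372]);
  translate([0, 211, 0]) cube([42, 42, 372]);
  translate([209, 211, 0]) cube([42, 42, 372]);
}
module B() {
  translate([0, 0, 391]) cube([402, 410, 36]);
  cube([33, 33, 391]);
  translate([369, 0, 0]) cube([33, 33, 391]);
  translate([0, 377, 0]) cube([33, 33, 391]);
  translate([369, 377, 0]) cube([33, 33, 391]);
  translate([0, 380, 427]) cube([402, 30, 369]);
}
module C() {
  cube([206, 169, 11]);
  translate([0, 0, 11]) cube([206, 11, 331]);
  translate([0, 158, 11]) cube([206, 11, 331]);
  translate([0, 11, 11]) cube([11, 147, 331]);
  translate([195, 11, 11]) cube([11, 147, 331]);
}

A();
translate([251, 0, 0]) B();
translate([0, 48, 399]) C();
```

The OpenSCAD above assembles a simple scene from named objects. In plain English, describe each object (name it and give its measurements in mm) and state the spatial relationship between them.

A is a simple wooden stool: a rectangular seat 251 mm (x) by 253 mm (y), 27 mm thick, top face at z = 399 mm, on four square legs, each 42×42 mm in cross-section. The legs rest on z = 0, each flush with a corner of the seat.

B is a chair. The seat is a 402×410×36 mm slab with its top at z = 427 mm, on four 33×33 mm corner legs (flush with the seat edges, standing on z = 0). A flat backrest 30 mm thick, 369 mm tall, spans the full seat width and rises from the seat top along its +y edge, rear face flush with the rear of the seat.

C is an open storage box with external size 206×169×342 mm and wall thickness 11 mm (the base is also 11 mm thick). The base covers the whole footprint; the four walls stand on the base, with the y-facing walls full-width and the x-facing walls fitting between their inner faces.

The chair is against the stool's +x side, with their −y faces flush. The open box is on top of the stool.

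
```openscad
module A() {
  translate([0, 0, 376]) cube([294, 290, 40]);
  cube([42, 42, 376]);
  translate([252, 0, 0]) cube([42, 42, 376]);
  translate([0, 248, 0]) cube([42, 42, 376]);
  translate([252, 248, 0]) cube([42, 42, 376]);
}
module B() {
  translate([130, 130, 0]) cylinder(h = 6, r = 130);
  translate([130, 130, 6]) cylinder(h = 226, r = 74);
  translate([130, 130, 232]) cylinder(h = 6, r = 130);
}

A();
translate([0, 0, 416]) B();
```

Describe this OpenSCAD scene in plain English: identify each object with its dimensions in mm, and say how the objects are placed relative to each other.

A is a four-legged stool. The seat is 294×290 mm, 40 mm thick, top at z = 416 mm. It stands on four square legs, each 42×42 mm in cross-section, from z = 0 to the seat underside, each flush with a corner of the seat.

B is a spool: two coaxial disc flanges of radius 130 mm and thickness 6 mm, joined by a core cylinder of radius 74 mm and height 226 mm. The lower flange rests on z = 0 and the three cylinders share a vertical axis.

The spool is on top of the stool.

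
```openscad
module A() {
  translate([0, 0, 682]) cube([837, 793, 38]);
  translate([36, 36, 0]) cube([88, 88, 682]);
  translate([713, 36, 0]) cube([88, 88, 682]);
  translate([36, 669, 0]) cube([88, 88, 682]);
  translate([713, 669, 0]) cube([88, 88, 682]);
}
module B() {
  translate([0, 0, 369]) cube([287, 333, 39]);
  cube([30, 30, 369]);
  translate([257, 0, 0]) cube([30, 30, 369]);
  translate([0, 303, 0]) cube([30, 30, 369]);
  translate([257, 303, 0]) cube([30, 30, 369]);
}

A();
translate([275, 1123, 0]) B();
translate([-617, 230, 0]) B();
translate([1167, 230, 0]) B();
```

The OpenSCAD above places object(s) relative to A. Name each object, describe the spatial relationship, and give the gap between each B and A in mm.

Each stool's nearest face is 330 mm from the table's bounding box.

A is a table. B is a stool. Three stools sit around the table at the +y, −x, +x sides. The gap between each stool and the table is 330 mm.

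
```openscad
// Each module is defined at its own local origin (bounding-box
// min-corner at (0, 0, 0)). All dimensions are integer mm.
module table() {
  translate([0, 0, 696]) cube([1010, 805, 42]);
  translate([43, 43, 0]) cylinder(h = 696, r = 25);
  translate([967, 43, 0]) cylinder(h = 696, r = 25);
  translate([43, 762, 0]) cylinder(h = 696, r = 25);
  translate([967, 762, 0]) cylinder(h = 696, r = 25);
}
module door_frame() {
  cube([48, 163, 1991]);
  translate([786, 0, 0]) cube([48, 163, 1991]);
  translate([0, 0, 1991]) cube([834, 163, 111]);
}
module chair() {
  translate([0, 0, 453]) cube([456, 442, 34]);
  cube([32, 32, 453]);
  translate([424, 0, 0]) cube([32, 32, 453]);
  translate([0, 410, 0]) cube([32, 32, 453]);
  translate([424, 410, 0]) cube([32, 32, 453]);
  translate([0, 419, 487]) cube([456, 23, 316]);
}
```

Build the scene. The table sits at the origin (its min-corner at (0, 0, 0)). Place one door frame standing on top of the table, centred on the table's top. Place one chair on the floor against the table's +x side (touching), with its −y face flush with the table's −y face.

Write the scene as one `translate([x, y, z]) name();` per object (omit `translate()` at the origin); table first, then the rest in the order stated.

table();
translate([88, 321, 738]) door_frame();
translate([1010, 0, 0]) chair();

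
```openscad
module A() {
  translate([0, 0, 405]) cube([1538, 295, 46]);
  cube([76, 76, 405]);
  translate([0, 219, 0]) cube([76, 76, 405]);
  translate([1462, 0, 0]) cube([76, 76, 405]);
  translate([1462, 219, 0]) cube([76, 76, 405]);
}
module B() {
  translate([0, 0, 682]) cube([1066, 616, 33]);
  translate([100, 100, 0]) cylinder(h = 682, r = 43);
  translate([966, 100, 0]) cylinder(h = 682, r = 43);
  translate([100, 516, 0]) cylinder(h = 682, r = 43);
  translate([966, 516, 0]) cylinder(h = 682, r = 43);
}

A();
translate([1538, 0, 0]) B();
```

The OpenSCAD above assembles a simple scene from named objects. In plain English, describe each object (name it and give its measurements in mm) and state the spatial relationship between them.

A is a long wooden bench with a 1538 mm (x) × 295 mm (y) seat, 46 mm thick, its top surface 451 mm above the floor. Four 76 mm square legs at the seat corners, flush with the edges, run from z = 0 to the seat underside.

B is a table: top 1066 mm (x) × 616 mm (y), 33 mm thick, upper face at z = 715 mm, on four round legs of 86 mm diameter, each leg's bounding box inset 57 mm from the nearest pair of top edges, running from z = 0 to the bottom of the top.

The table is against the bench's +x side, with their −y faces flush.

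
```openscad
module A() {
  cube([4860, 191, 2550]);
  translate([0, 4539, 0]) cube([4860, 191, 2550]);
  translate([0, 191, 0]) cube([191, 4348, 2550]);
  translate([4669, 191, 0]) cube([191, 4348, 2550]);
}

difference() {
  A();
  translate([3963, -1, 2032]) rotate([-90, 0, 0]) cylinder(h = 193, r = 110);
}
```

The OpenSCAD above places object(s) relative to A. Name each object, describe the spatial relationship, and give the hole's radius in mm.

The subtracted cylinder has r = 110 mm.

A is a house frame. The house frame has a circular hole through its front wall. The hole's radius is 110 mm.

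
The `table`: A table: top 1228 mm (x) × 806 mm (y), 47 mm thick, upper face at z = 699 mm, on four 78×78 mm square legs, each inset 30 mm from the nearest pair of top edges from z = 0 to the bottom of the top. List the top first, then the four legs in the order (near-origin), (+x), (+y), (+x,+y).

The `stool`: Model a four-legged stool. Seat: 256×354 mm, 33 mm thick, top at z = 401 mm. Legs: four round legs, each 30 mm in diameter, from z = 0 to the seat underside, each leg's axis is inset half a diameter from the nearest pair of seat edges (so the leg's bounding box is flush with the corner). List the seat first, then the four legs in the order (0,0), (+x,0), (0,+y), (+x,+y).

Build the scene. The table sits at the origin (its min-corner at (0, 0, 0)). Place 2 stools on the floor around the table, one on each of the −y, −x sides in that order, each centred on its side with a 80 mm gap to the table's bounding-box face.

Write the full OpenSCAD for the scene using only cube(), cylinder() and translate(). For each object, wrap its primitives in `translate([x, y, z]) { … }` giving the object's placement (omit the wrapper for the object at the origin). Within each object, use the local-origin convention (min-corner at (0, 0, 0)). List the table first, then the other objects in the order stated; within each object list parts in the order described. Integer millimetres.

translate([0, 0, 652]) cube([1228, 806, 47]);
translate([30, 30, 0]) cube([78, 78, 652]);
translate([1120, 30, 0]) cube([78, 78, 652]);
translate([30, 698, 0]) cube([78, 78, 652]);
translate([1120, 698, 0]) cube([78, 78, 652]);
translate([486, -434, 0]) {
  translate([0, 0, 368]) cube([256, 354, 33]);
  translate([15, 15, 0]) cylinder(h = 368, r = 15);
  translate([241, 15, 0]) cylinder(h = 368, r = 15);
  translate([15, 339, 0]) cylinder(h = 368, r = 15);
  translate([241, 339, 0]) cylinder(h = 368, r = 15);
}
translate([-336, 226, 0]) {
  translate([0, 0, 368]) cube([256, 354, 33]);
  translate([15, 15, 0]) cylinder(h = 368, r = 15);
  translate([241, 15, 0]) cylinder(h = 368, r = 15);
  translate([15, 339, 0]) cylinder(h = 368, r = 15);
  translate([241, 339, 0]) cylinder(h = 368, r = 15);
}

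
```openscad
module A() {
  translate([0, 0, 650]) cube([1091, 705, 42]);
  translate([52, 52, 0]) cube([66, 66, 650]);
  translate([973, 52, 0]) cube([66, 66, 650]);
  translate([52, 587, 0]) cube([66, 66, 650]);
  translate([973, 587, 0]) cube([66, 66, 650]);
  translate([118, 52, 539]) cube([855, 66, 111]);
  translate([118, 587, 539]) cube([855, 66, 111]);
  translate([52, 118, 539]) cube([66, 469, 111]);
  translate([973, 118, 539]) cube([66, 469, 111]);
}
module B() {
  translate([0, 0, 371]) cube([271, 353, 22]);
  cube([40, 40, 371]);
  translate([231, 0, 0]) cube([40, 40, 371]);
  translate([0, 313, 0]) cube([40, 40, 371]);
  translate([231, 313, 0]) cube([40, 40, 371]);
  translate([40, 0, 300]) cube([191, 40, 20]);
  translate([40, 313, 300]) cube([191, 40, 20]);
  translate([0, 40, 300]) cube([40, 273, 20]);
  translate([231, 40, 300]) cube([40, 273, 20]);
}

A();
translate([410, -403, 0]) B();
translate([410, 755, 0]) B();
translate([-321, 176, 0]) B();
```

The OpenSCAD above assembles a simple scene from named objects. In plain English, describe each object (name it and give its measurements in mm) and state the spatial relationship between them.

A is a rectangular dining table. The top is 1091×705×42 mm with its upper surface at z = 692 mm. It stands on four 66×66 mm square legs, each inset 52 mm from the nearest pair of top edges, running from the floor to the underside of the top. Four apron rails, 66 mm thick and 111 mm tall, run between adjacent legs with their top edges flush with the underside of the top and their outer faces flush with the legs' outer faces.

B is a four-legged stool. The seat is 271×353 mm, 22 mm thick, top at z = 393 mm. It stands on four square legs, each 40×40 mm in cross-section, from z = 0 to the seat underside, each flush with a corner of the seat. Four stretchers, 40 mm wide and 20 mm tall, connect adjacent legs with their undersides at z = 300 mm, each running between the inner faces of the legs it joins and aligned with the legs' outer faces on the other axis.

Three stools sit around the table at the −y, +y, −x sides.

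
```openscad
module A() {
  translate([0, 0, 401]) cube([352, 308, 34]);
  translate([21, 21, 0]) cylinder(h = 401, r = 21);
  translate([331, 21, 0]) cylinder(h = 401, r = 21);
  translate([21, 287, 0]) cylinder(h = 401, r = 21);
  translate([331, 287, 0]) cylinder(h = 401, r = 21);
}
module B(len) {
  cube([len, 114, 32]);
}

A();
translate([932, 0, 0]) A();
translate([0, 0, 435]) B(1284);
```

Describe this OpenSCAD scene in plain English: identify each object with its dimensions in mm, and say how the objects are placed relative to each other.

A is a four-legged stool. The seat is a 352×308×34 mm slab whose top surface is at z = 435 mm; four round legs, each 42 mm in diameter, run from the floor (z = 0) to the underside of the seat, each leg's axis is inset half a diameter from the nearest pair of seat edges (so the leg's bounding box is flush with the corner).

B is a rectangular beam 1284 mm long (x), 114 mm deep (y), 32 mm thick (z).

The beam spans the tops of two stools placed 580 mm apart, resting at z = 435 mm.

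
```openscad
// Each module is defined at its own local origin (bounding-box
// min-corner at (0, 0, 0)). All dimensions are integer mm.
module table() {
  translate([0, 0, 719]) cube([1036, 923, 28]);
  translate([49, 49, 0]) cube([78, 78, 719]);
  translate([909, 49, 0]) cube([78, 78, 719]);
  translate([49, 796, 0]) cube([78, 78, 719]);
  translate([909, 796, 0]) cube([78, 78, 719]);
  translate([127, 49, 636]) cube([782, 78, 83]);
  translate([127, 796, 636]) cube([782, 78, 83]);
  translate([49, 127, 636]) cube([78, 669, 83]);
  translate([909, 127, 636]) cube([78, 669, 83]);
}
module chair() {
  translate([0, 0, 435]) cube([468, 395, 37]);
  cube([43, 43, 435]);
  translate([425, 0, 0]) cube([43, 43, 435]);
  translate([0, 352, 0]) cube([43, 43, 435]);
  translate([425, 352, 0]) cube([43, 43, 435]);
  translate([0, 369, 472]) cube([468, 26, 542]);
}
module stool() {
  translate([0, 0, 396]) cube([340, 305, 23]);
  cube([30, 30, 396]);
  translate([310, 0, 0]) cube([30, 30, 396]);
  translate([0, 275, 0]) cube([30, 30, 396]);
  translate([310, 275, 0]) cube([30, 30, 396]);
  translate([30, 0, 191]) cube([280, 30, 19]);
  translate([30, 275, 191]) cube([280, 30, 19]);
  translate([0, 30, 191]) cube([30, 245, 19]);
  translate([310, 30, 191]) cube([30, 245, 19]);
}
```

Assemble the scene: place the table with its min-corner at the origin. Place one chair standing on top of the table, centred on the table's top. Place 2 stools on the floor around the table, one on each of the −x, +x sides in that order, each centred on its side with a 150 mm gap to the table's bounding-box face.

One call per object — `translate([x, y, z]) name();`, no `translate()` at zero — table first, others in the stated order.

table();
translate([284, 264, 747]) chair();
translate([-490, 309, 0]) stool();
translate([1186, 309, 0]) stool();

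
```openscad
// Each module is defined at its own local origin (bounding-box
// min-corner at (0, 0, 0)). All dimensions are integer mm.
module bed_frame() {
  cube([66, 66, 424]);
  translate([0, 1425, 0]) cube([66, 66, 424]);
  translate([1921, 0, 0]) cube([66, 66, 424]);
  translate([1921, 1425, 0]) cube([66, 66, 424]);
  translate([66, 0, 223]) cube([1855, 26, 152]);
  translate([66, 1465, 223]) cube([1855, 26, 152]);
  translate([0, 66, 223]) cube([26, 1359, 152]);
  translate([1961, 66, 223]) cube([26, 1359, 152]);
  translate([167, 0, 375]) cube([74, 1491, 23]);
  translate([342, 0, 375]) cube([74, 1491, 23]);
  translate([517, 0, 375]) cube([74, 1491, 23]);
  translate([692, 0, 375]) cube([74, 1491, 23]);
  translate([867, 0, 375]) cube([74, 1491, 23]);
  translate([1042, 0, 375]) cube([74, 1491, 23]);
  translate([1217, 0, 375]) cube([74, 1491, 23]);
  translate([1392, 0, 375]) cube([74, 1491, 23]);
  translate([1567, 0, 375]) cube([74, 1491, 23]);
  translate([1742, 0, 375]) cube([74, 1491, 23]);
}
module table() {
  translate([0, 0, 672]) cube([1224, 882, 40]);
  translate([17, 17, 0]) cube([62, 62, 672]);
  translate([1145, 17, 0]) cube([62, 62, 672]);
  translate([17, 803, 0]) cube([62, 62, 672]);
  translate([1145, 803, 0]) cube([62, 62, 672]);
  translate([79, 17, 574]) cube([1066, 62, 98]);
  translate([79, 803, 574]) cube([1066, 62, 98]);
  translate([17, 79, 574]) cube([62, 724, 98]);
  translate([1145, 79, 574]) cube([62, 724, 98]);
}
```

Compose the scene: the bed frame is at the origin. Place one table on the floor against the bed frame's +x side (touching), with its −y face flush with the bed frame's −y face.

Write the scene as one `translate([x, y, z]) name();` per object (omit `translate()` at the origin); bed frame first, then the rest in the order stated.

bed_frame();
translate([1987, 0, 0]) table();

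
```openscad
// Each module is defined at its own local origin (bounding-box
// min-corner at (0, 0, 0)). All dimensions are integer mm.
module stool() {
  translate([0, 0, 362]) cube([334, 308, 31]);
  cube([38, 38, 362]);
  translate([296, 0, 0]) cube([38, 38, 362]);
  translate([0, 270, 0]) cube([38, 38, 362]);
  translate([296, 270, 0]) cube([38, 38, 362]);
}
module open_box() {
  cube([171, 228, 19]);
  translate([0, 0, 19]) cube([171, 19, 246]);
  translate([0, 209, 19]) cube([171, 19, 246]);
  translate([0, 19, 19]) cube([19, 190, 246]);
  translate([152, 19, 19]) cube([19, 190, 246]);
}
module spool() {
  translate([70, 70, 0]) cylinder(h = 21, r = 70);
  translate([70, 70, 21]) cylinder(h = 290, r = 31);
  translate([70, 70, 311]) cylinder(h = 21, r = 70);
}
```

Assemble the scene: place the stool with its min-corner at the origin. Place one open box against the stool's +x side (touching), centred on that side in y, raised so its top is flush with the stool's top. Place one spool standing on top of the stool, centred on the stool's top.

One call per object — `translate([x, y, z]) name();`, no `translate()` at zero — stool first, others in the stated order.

stool();
translate([334, 40, 128]) open_box();
translate([97, 84, 393]) spool();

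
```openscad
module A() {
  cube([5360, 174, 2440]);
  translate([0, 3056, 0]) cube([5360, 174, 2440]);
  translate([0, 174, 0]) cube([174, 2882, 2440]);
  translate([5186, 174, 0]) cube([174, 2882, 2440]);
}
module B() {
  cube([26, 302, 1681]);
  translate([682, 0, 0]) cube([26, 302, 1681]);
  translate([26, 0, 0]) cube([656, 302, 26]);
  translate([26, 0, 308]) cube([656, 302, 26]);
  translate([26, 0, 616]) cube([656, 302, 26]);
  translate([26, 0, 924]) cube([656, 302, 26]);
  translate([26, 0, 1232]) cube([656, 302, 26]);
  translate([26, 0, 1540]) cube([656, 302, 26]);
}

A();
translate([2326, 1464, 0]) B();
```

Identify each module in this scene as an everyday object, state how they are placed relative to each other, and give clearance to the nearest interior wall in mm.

A is a house frame. B is a bookshelf. The bookshelf sits inside the house frame, centred. The clearance to the nearest interior wall is 1290 mm.

Clearances: x = 2152, y = 1290; minimum 1290 mm.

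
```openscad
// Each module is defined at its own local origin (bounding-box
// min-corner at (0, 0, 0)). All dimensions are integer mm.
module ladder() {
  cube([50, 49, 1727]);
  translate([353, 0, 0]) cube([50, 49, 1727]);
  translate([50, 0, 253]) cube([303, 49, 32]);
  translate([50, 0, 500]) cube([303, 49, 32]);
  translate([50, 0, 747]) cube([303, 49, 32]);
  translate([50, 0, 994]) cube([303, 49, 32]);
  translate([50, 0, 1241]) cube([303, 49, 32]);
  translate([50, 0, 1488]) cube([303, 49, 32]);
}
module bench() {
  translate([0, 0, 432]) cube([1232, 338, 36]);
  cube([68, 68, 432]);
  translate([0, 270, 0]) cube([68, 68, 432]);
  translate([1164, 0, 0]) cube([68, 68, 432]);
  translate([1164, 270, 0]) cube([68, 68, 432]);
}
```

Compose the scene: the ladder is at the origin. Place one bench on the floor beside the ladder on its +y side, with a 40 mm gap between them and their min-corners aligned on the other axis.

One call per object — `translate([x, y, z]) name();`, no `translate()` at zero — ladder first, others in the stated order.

ladder();
translate([0, 89, 0]) bench();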